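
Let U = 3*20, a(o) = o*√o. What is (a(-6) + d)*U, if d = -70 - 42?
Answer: -6720 - 360*I*√6 ≈ -6720.0 - 881.82*I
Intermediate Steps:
a(o) = o^(3/2)
U = 60
d = -112
(a(-6) + d)*U = ((-6)^(3/2) - 112)*60 = (-6*I*√6 - 112)*60 = (-112 - 6*I*√6)*60 = -6720 - 360*I*√6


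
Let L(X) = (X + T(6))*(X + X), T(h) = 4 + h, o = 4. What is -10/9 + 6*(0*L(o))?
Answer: -10/9 ≈ -1.1111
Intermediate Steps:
L(X) = 2*X*(10 + X) (L(X) = (X + (4 + 6))*(X + X) = (X + 10)*(2*X) = (10 + X)*(2*X) = 2*X*(10 + X))
-10/9 + 6*(0*L(o)) = -10/9 + 6*(0*(2*4*(10 + 4))) = -10*⅑ + 6*(0*(2*4*14)) = -10/9 + 6*(0*112) = -10/9 + 6*0 = -10/9 + 0 = -10/9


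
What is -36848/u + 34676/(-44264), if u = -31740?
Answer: 33151477/87808710 ≈ 0.37754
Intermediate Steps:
-36848/u + 34676/(-44264) = -36848/(-31740) + 34676/(-44264) = -36848*(-1/31740) + 34676*(-1/44264) = 9212/7935 - 8669/11066 = 33151477/87808710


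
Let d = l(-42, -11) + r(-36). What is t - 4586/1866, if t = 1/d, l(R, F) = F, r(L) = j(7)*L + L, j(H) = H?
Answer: -686540/278967 ≈ -2.4610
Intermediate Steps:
r(L) = 8*L (r(L) = 7*L + L = 8*L)
d = -299 (d = -11 + 8*(-36) = -11 - 288 = -299)
t = -1/299 (t = 1/(-299) = -1/299 ≈ -0.0033445)
t - 4586/1866 = -1/299 - 4586/1866 = -1/299 - 1*2293/933 = -1/299 - 2293/933 = -686540/278967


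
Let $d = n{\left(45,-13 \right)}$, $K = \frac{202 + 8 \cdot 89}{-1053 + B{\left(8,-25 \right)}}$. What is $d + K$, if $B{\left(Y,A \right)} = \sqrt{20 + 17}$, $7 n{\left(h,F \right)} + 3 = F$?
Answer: $- \frac{1748389}{554386} - \frac{457 \sqrt{37}}{554386} \approx -3.1588$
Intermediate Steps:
$n{\left(h,F \right)} = - \frac{3}{7} + \frac{F}{7}$
$B{\left(Y,A \right)} = \sqrt{37}$
$K = \frac{914}{-1053 + \sqrt{37}}$ ($K = \frac{202 + 8 \cdot 89}{-1053 + \sqrt{37}} = \frac{202 + 712}{-1053 + \sqrt{37}} = \frac{914}{-1053 + \sqrt{37}} \approx -0.87304$)
$d = - \frac{16}{7}$ ($d = - \frac{3}{7} + \frac{1}{7} \left(-13\right) = - \frac{3}{7} - \frac{13}{7} = - \frac{16}{7} \approx -2.2857$)
$d + K = - \frac{16}{7} - \left(\frac{481221}{554386} + \frac{457 \sqrt{37}}{554386}\right) = - \frac{1748389}{554386} - \frac{457 \sqrt{37}}{554386}$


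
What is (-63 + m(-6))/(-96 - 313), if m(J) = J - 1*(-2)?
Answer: 67/409 ≈ 0.16381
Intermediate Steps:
m(J) = 2 + J (m(J) = J + 2 = 2 + J)
(-63 + m(-6))/(-96 - 313) = (-63 + (2 - 6))/(-96 - 313) = (-63 - 4)/(-409) = -67*(-1/409) = 67/409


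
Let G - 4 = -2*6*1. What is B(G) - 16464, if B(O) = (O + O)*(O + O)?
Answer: -16208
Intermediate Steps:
G = -8 (G = 4 - 2*6*1 = 4 - 12*1 = 4 - 12 = -8)
B(O) = 4*O**2 (B(O) = (2*O)*(2*O) = 4*O**2)
B(G) - 16464 = 4*(-8)**2 - 16464 = 4*64 - 16464 = 256 - 16464 = -16208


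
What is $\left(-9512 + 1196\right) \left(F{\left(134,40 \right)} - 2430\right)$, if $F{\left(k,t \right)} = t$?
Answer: $19875240$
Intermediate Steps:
$\left(-9512 + 1196\right) \left(F{\left(134,40 \right)} - 2430\right) = \left(-9512 + 1196\right) \left(40 - 2430\right) = \left(-8316\right) \left(-2390\right) = 19875240$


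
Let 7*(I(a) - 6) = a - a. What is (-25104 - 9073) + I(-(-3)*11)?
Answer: -34171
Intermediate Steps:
I(a) = 6 (I(a) = 6 + (a - a)/7 = 6 + (1/7)*0 = 6 + 0 = 6)
(-25104 - 9073) + I(-(-3)*11) = (-25104 - 9073) + 6 = -34177 + 6 = -34171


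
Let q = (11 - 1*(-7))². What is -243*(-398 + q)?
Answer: 17982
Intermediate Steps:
q = 324 (q = (11 + 7)² = 18² = 324)
-243*(-398 + q) = -243*(-398 + 324) = -243*(-74) = 17982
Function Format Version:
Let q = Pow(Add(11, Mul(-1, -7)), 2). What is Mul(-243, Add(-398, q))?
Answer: 17982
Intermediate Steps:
q = 324 (q = Pow(Add(11, 7), 2) = Pow(18, 2) = 324)
Mul(-243, Add(-398, q)) = Mul(-243, Add(-398, 324)) = Mul(-243, -74) = 17982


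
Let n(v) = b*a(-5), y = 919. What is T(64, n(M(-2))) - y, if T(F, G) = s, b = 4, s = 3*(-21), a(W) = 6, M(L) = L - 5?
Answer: -982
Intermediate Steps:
M(L) = -5 + L
s = -63
n(v) = 24 (n(v) = 4*6 = 24)
T(F, G) = -63
T(64, n(M(-2))) - y = -63 - 1*919 = -63 - 919 = -982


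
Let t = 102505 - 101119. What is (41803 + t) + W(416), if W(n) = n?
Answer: 43605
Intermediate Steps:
t = 1386
(41803 + t) + W(416) = (41803 + 1386) + 416 = 43189 + 416 = 43605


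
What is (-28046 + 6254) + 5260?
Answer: -16532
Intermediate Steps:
(-28046 + 6254) + 5260 = -21792 + 5260 = -16532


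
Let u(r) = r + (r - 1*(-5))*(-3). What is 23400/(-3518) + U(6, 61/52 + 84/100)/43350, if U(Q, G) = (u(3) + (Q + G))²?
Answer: -856658172223049/128866978500000 ≈ -6.6476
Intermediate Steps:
u(r) = -15 - 2*r (u(r) = r + (r + 5)*(-3) = r + (5 + r)*(-3) = r + (-15 - 3*r) = -15 - 2*r)
U(Q, G) = (-21 + G + Q)² (U(Q, G) = ((-15 - 2*3) + (Q + G))² = ((-15 - 6) + (G + Q))² = (-21 + (G + Q))² = (-21 + G + Q)²)
23400/(-3518) + U(6, 61/52 + 84/100)/43350 = 23400/(-3518) + (-21 + (61/52 + 84/100) + 6)²/43350 = 23400*(-1/3518) + (-21 + (61*(1/52) + 84*(1/100)) + 6)²*(1/43350) = -11700/1759 + (-21 + (61/52 + 21/25) + 6)²*(1/43350) = -11700/1759 + (-21 + 2617/1300 + 6)²*(1/43350) = -11700/1759 + (-16883/1300)²*(1/43350) = -11700/1759 + (285035689/1690000)*(1/43350) = -11700/1759 + 285035689/73261500000 = -856658172223049/128866978500000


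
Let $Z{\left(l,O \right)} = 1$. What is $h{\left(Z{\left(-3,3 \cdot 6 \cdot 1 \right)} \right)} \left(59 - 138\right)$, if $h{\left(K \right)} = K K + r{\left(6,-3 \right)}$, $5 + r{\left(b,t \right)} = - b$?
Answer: $790$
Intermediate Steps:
$r{\left(b,t \right)} = -5 - b$
$h{\left(K \right)} = -11 + K^{2}$ ($h{\left(K \right)} = K K - 11 = K^{2} - 11 = -11 + K^{2}$)
$h{\left(Z{\left(-3,3 \cdot 6 \cdot 1 \right)} \right)} \left(59 - 138\right) = \left(-11 + 1^{2}\right) \left(59 - 138\right) = \left(-11 + 1\right) \left(59 - 138\right) = - 10 \left(59 - 138\right) = \left(-10\right) \left(-79\right) = 790$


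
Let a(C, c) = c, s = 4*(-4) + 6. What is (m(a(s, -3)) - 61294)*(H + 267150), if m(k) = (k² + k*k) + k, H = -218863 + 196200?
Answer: -14981918873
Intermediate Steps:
s = -10 (s = -16 + 6 = -10)
H = -22663
m(k) = k + 2*k² (m(k) = (k² + k²) + k = 2*k² + k = k + 2*k²)
(m(a(s, -3)) - 61294)*(H + 267150) = (-3*(1 + 2*(-3)) - 61294)*(-22663 + 267150) = (-3*(1 - 6) - 61294)*244487 = (-3*(-5) - 61294)*244487 = (15 - 61294)*244487 = -61279*244487 = -14981918873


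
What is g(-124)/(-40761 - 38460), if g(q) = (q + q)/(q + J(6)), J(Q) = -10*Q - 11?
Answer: -248/15448095 ≈ -1.6054e-5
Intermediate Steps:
J(Q) = -11 - 10*Q
g(q) = 2*q/(-71 + q) (g(q) = (q + q)/(q + (-11 - 10*6)) = (2*q)/(q + (-11 - 60)) = (2*q)/(q - 71) = (2*q)/(-71 + q) = 2*q/(-71 + q))
g(-124)/(-40761 - 38460) = (2*(-124)/(-71 - 124))/(-40761 - 38460) = (2*(-124)/(-195))/(-79221) = (2*(-124)*(-1/195))*(-1/79221) = (248/195)*(-1/79221) = -248/15448095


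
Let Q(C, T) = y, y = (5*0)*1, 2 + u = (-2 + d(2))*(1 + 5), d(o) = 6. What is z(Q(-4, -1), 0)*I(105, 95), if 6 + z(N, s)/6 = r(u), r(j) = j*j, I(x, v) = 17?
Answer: 48756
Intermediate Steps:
u = 22 (u = -2 + (-2 + 6)*(1 + 5) = -2 + 4*6 = -2 + 24 = 22)
y = 0 (y = 0*1 = 0)
Q(C, T) = 0
r(j) = j²
z(N, s) = 2868 (z(N, s) = -36 + 6*22² = -36 + 6*484 = -36 + 2904 = 2868)
z(Q(-4, -1), 0)*I(105, 95) = 2868*17 = 48756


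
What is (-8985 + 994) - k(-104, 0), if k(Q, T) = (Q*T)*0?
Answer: -7991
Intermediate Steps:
k(Q, T) = 0
(-8985 + 994) - k(-104, 0) = (-8985 + 994) - 1*0 = -7991 + 0 = -7991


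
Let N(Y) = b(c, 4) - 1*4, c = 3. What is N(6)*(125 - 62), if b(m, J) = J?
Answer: 0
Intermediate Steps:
N(Y) = 0 (N(Y) = 4 - 1*4 = 4 - 4 = 0)
N(6)*(125 - 62) = 0*(125 - 62) = 0*63 = 0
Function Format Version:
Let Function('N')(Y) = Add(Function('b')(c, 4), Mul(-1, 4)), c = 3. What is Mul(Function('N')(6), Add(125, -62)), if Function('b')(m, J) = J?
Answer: 0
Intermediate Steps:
Function('N')(Y) = 0 (Function('N')(Y) = Add(4, Mul(-1, 4)) = Add(4, -4) = 0)
Mul(Function('N')(6), Add(125, -62)) = Mul(0, Add(125, -62)) = Mul(0, 63) = 0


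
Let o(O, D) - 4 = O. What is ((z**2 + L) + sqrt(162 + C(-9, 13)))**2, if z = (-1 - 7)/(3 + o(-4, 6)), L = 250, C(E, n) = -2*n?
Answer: 5365612/81 + 9256*sqrt(34)/9 ≈ 72239.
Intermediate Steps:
o(O, D) = 4 + O
z = -8/3 (z = (-1 - 7)/(3 + (4 - 4)) = -8/(3 + 0) = -8/3 ≈ -2.6667)
((z**2 + L) + sqrt(162 + C(-9, 13)))**2 = (((-8/3)**2 + 250) + sqrt(162 - 2*13))**2 = ((64/9 + 250) + sqrt(162 - 26))**2 = (2314/9 + sqrt(136))**2 = (2314/9 + 2*sqrt(34))**2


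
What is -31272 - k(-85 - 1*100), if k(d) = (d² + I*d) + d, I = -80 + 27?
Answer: -75117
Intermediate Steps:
I = -53
k(d) = d² - 52*d (k(d) = (d² - 53*d) + d = d² - 52*d)
-31272 - k(-85 - 1*100) = -31272 - (-85 - 1*100)*(-52 + (-85 - 1*100)) = -31272 - (-85 - 100)*(-52 + (-85 - 100)) = -31272 - (-185)*(-52 - 185) = -31272 - (-185)*(-237) = -31272 - 1*43845 = -31272 - 43845 = -75117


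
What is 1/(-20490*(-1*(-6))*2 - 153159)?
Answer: -1/399039 ≈ -2.5060e-6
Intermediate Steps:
1/(-20490*(-1*(-6))*2 - 153159) = 1/(-122940*2 - 153159) = 1/(-20490*12 - 153159) = 1/(-245880 - 153159) = 1/(-399039) = -1/399039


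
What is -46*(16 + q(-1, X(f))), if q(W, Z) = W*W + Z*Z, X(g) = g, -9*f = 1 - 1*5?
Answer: -64078/81 ≈ -791.09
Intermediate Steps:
f = 4/9 (f = -(1 - 1*5)/9 = -(1 - 5)/9 = -1/9*(-4) = 4/9 ≈ 0.44444)
q(W, Z) = W**2 + Z**2
-46*(16 + q(-1, X(f))) = -46*(16 + ((-1)**2 + (4/9)**2)) = -46*(16 + (1 + 16/81)) = -46*(16 + 97/81) = -46*1393/81 = -64078/81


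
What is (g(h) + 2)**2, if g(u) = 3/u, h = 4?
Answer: 121/16 ≈ 7.5625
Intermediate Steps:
(g(h) + 2)**2 = (3/4 + 2)**2 = (11/4)**2 = 121/16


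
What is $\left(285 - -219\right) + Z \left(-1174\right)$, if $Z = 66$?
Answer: $-76980$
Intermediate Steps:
$\left(285 - -219\right) + Z \left(-1174\right) = \left(285 - -219\right) + 66 \left(-1174\right) = \left(285 + 219\right) - 77484 = 504 - 77484 = -76980$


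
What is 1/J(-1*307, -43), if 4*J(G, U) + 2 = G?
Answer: -4/309 ≈ -0.012945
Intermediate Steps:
J(G, U) = -½ + G/4
1/J(-1*307, -43) = 1/(-½ + (-1*307)/4) = 1/(-½ + (¼)*(-307)) = 1/(-½ - 307/4) = 1/(-309/4) = -4/309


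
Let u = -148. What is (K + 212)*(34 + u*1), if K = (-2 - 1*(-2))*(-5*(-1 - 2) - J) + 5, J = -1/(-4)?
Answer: -24738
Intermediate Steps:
J = ¼ (J = -1*(-¼) = ¼ ≈ 0.25000)
K = 5 (K = (-2 - 1*(-2))*(-5*(-1 - 2) - 1*¼) + 5 = (-2 + 2)*(-5*(-3) - ¼) + 5 = 0*(15 - ¼) + 5 = 0*(59/4) + 5 = 0 + 5 = 5)
(K + 212)*(34 + u*1) = (5 + 212)*(34 - 148*1) = 217*(34 - 148) = 217*(-114) = -24738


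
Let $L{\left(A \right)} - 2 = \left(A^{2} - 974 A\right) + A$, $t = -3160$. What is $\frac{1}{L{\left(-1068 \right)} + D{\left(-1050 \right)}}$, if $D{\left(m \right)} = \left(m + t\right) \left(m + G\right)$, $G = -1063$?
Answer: $\frac{1}{11075520} \approx 9.0289 \cdot 10^{-8}$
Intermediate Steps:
$D{\left(m \right)} = \left(-3160 + m\right) \left(-1063 + m\right)$ ($D{\left(m \right)} = \left(m - 3160\right) \left(m - 1063\right) = \left(-3160 + m\right) \left(-1063 + m\right)$)
$L{\left(A \right)} = 2 + A^{2} - 973 A$ ($L{\left(A \right)} = 2 + \left(\left(A^{2} - 974 A\right) + A\right) = 2 + \left(A^{2} - 973 A\right) = 2 + A^{2} - 973 A$)
$\frac{1}{L{\left(-1068 \right)} + D{\left(-1050 \right)}} = \frac{1}{\left(2 + \left(-1068\right)^{2} - -1039164\right) + \left(3359080 + \left(-1050\right)^{2} - -4434150\right)} = \frac{1}{\left(2 + 1140624 + 1039164\right) + \left(3359080 + 1102500 + 4434150\right)} = \frac{1}{2179790 + 8895730} = \frac{1}{11075520}$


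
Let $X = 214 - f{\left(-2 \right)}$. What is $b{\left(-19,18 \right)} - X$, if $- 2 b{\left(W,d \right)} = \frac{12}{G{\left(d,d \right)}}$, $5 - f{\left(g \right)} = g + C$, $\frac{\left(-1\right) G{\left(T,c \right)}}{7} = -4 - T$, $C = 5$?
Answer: $- \frac{16327}{77} \approx -212.04$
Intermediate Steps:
$G{\left(T,c \right)} = 28 + 7 T$ ($G{\left(T,c \right)} = - 7 \left(-4 - T\right) = 28 + 7 T$)
$f{\left(g \right)} = - g$ ($f{\left(g \right)} = 5 - \left(g + 5\right) = 5 - \left(5 + g\right) = - g$)
$b{\left(W,d \right)} = - \frac{6}{28 + 7 d}$ ($b{\left(W,d \right)} = - \frac{12 \frac{1}{28 + 7 d}}{2} = - \frac{6}{28 + 7 d}$)
$X = 212$ ($X = 214 - \left(-1\right) \left(-2\right) = 214 - 2 = 212$)
$b{\left(-19,18 \right)} - X = - \frac{6}{28 + 7 \cdot 18} - 212 = - \frac{6}{28 + 126} - 212 = - \frac{6}{154} - 212 = \left(-6\right) \frac{1}{154} - 212 = - \frac{3}{77} - 212 = - \frac{16327}{77}$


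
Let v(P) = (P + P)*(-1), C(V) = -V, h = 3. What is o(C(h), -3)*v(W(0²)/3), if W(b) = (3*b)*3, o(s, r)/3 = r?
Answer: 0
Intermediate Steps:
o(s, r) = 3*r
W(b) = 9*b
v(P) = -2*P (v(P) = (2*P)*(-1) = -2*P)
o(C(h), -3)*v(W(0²)/3) = (3*(-3))*(-2*9*0²/3) = -(-18)*(9*0)*(⅓) = -(-18)*0*(⅓) = -(-18)*0 = -9*0 = 0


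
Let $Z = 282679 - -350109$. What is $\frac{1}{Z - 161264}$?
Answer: $\frac{1}{471524} \approx 2.1208 \cdot 10^{-6}$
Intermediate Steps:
$Z = 632788$ ($Z = 282679 + 350109 = 632788$)
$\frac{1}{Z - 161264} = \frac{1}{632788 - 161264} = \frac{1}{471524}$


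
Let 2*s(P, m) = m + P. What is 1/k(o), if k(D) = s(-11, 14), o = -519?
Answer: ⅔ ≈ 0.66667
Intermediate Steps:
s(P, m) = P/2 + m/2 (s(P, m) = (m + P)/2 = (P + m)/2 = P/2 + m/2)
k(D) = 3/2 (k(D) = (½)*(-11) + (½)*14 = -11/2 + 7 = 3/2)
1/k(o) = 1/(3/2) = ⅔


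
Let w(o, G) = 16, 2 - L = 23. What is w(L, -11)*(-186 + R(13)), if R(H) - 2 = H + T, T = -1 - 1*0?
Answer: -2752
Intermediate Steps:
L = -21 (L = 2 - 1*23 = 2 - 23 = -21)
T = -1 (T = -1 + 0 = -1)
R(H) = 1 + H (R(H) = 2 + (H - 1) = 2 + (-1 + H) = 1 + H)
w(L, -11)*(-186 + R(13)) = 16*(-186 + (1 + 13)) = 16*(-186 + 14) = 16*(-172) = -2752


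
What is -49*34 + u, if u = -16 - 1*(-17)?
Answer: -1665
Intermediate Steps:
u = 1 (u = -16 + 17 = 1)
-49*34 + u = -49*34 + 1 = -1666 + 1 = -1665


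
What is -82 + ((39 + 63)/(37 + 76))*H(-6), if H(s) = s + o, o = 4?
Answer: -9470/113 ≈ -83.805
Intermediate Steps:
H(s) = 4 + s (H(s) = s + 4 = 4 + s)
-82 + ((39 + 63)/(37 + 76))*H(-6) = -82 + ((39 + 63)/(37 + 76))*(4 - 6) = -82 + (102/113)*(-2) = -82 - 204/113 = -9470/113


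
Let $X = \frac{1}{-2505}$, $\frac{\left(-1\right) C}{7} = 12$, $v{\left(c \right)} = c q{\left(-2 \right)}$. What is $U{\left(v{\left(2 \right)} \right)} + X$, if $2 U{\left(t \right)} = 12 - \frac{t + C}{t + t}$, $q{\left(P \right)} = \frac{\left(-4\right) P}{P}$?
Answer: $\frac{62617}{20040} \approx 3.1246$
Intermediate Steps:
$q{\left(P \right)} = -4$
$v{\left(c \right)} = - 4 c$ ($v{\left(c \right)} = c \left(-4\right) = - 4 c$)
$C = -84$ ($C = \left(-7\right) 12 = -84$)
$X = - \frac{1}{2505} \approx -0.0003992$
$U{\left(t \right)} = 6 - \frac{-84 + t}{4 t}$ ($U{\left(t \right)} = \frac{12 - \frac{t - 84}{t + t}}{2} = \frac{12 - \frac{-84 + t}{2 t}}{2} = 6 - \frac{-84 + t}{4 t}$)
$U{\left(v{\left(2 \right)} \right)} + X = \left(\frac{23}{4} + \frac{21}{\left(-4\right) 2}\right) - \frac{1}{2505} = \left(\frac{23}{4} + \frac{21}{-8}\right) - \frac{1}{2505} = \left(\frac{23}{4} + 21 \left(- \frac{1}{8}\right)\right) - \frac{1}{2505} = \left(\frac{23}{4} - \frac{21}{8}\right) - \frac{1}{2505} = \frac{25}{8} - \frac{1}{2505} = \frac{62617}{20040}$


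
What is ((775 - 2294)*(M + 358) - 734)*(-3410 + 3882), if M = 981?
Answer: -960366600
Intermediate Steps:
((775 - 2294)*(M + 358) - 734)*(-3410 + 3882) = ((775 - 2294)*(981 + 358) - 734)*(-3410 + 3882) = (-1519*1339 - 734)*472 = (-2033941 - 734)*472 = -2034675*472 = -960366600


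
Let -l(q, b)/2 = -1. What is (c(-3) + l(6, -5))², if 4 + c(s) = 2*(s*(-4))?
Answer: 484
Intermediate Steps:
l(q, b) = 2 (l(q, b) = -2*(-1) = 2)
c(s) = -4 - 8*s (c(s) = -4 + 2*(s*(-4)) = -4 + 2*(-4*s) = -4 - 8*s)
(c(-3) + l(6, -5))² = ((-4 - 8*(-3)) + 2)² = ((-4 + 24) + 2)² = (20 + 2)² = 22² = 484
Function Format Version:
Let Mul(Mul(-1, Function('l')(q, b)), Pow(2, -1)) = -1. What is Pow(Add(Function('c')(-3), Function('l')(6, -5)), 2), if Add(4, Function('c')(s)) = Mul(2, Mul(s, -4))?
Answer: 484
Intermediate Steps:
Function('l')(q, b) = 2 (Function('l')(q, b) = Mul(-2, -1) = 2)
Function('c')(s) = Add(-4, Mul(-8, s)) (Function('c')(s) = Add(-4, Mul(2, Mul(s, -4))) = Add(-4, Mul(2, Mul(-4, s))) = Add(-4, Mul(-8, s)))
Pow(Add(Function('c')(-3), Function('l')(6, -5)), 2) = Pow(Add(Add(-4, Mul(-8, -3)), 2), 2) = Pow(Add(Add(-4, 24), 2), 2) = Pow(Add(20, 2), 2) = Pow(22, 2) = 484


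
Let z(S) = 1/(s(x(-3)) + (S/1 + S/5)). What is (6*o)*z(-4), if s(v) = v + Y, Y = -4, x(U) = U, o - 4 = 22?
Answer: -780/59 ≈ -13.220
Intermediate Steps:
o = 26 (o = 4 + 22 = 26)
s(v) = -4 + v (s(v) = v - 4 = -4 + v)
z(S) = 1/(-7 + 6*S/5) (z(S) = 1/((-4 - 3) + (S/1 + S/5)) = 1/(-7 + (S*1 + S*(⅕))) = 1/(-7 + (S + S/5)) = 1/(-7 + 6*S/5))
(6*o)*z(-4) = (6*26)*(5/(-35 + 6*(-4))) = 156*(5/(-35 - 24)) = 156*(5/(-59)) = 156*(5*(-1/59)) = 156*(-5/59) = -780/59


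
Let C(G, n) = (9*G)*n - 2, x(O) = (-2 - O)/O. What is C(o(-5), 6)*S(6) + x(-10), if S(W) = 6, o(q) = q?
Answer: -8164/5 ≈ -1632.8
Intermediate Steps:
x(O) = (-2 - O)/O
C(G, n) = -2 + 9*G*n (C(G, n) = 9*G*n - 2 = -2 + 9*G*n)
C(o(-5), 6)*S(6) + x(-10) = (-2 + 9*(-5)*6)*6 + (-2 - 1*(-10))/(-10) = (-2 - 270)*6 - (-2 + 10)/10 = -272*6 - ⅒*8 = -1632 - ⅘ = -8164/5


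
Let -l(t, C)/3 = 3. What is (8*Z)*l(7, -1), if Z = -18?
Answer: 1296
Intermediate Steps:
l(t, C) = -9 (l(t, C) = -3*3 = -9)
(8*Z)*l(7, -1) = (8*(-18))*(-9) = -144*(-9) = 1296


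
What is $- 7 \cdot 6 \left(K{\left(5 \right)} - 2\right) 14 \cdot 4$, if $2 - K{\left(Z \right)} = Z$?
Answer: $11760$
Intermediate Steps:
$K{\left(Z \right)} = 2 - Z$
$- 7 \cdot 6 \left(K{\left(5 \right)} - 2\right) 14 \cdot 4 = - 7 \cdot 6 \left(\left(2 - 5\right) - 2\right) 14 \cdot 4 = - 7 \cdot 6 \left(\left(2 - 5\right) - 2\right) 56 = - 7 \cdot 6 \left(-3 - 2\right) 56 = - 7 \cdot 6 \left(-5\right) 56 = \left(-7\right) \left(-30\right) 56 = 210 \cdot 56 = 11760$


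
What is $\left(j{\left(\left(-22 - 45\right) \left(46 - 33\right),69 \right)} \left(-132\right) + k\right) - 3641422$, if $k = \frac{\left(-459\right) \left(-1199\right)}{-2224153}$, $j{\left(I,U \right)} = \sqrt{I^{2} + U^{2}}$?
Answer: $- \frac{8099080215907}{2224153} - 132 \sqrt{763402} \approx -3.7568 \cdot 10^{6}$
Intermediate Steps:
$k = - \frac{550341}{2224153}$ ($k = 550341 \left(- \frac{1}{2224153}\right) = - \frac{550341}{2224153} \approx -0.24744$)
$\left(j{\left(\left(-22 - 45\right) \left(46 - 33\right),69 \right)} \left(-132\right) + k\right) - 3641422 = \left(\sqrt{\left(\left(-22 - 45\right) \left(46 - 33\right)\right)^{2} + 69^{2}} \left(-132\right) - \frac{550341}{2224153}\right) - 3641422 = \left(\sqrt{\left(\left(-67\right) 13\right)^{2} + 4761} \left(-132\right) - \frac{550341}{2224153}\right) - 3641422 = \left(\sqrt{\left(-871\right)^{2} + 4761} \left(-132\right) - \frac{550341}{2224153}\right) - 3641422 = \left(\sqrt{758641 + 4761} \left(-132\right) - \frac{550341}{2224153}\right) - 3641422 = \left(\sqrt{763402} \left(-132\right) - \frac{550341}{2224153}\right) - 3641422 = \left(- 132 \sqrt{763402} - \frac{550341}{2224153}\right) - 3641422 = \left(- \frac{550341}{2224153} - 132 \sqrt{763402}\right) - 3641422 = - \frac{8099080215907}{2224153} - 132 \sqrt{763402}$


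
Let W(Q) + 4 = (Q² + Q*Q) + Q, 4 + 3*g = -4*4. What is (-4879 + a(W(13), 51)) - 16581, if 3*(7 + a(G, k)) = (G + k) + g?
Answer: -192029/9 ≈ -21337.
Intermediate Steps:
g = -20/3 (g = -4/3 + (-4*4)/3 = -4/3 + (⅓)*(-16) = -4/3 - 16/3 = -20/3 ≈ -6.6667)
W(Q) = -4 + Q + 2*Q² (W(Q) = -4 + ((Q² + Q*Q) + Q) = -4 + ((Q² + Q²) + Q) = -4 + (2*Q² + Q) = -4 + (Q + 2*Q²) = -4 + Q + 2*Q²)
a(G, k) = -83/9 + G/3 + k/3 (a(G, k) = -7 + ((G + k) - 20/3)/3 = -7 + (-20/3 + G + k)/3 = -7 + (-20/9 + G/3 + k/3) = -83/9 + G/3 + k/3)
(-4879 + a(W(13), 51)) - 16581 = (-4879 + (-83/9 + (-4 + 13 + 2*13²)/3 + (⅓)*51)) - 16581 = (-4879 + (-83/9 + (-4 + 13 + 2*169)/3 + 17)) - 16581 = (-4879 + (-83/9 + (-4 + 13 + 338)/3 + 17)) - 16581 = (-4879 + (-83/9 + (⅓)*347 + 17)) - 16581 = (-4879 + (-83/9 + 347/3 + 17)) - 16581 = (-4879 + 1111/9) - 16581 = -42800/9 - 16581 = -192029/9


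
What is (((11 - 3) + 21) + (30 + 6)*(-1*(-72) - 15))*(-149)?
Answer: -310069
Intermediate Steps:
(((11 - 3) + 21) + (30 + 6)*(-1*(-72) - 15))*(-149) = ((8 + 21) + 36*(72 - 15))*(-149) = (29 + 36*57)*(-149) = (29 + 2052)*(-149) = 2081*(-149) = -310069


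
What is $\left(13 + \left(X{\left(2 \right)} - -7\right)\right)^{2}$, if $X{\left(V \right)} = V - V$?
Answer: $400$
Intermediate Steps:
$X{\left(V \right)} = 0$
$\left(13 + \left(X{\left(2 \right)} - -7\right)\right)^{2} = \left(13 + \left(0 - -7\right)\right)^{2} = \left(13 + \left(0 + 7\right)\right)^{2} = \left(13 + 7\right)^{2} = 20^{2} = 400$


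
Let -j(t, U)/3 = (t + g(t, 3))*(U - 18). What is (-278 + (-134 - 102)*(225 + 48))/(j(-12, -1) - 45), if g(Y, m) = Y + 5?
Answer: 32353/564 ≈ 57.363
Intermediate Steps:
g(Y, m) = 5 + Y
j(t, U) = -3*(-18 + U)*(5 + 2*t) (j(t, U) = -3*(t + (5 + t))*(U - 18) = -3*(5 + 2*t)*(-18 + U) = -3*(-18 + U)*(5 + 2*t))
(-278 + (-134 - 102)*(225 + 48))/(j(-12, -1) - 45) = (-278 + (-134 - 102)*(225 + 48))/((270 - 15*(-1) + 108*(-12) - 6*(-1)*(-12)) - 45) = (-278 - 236*273)/((270 + 15 - 1296 - 72) - 45) = (-278 - 64428)/(-1083 - 45) = -64706/(-1128) = -64706*(-1/1128) = 32353/564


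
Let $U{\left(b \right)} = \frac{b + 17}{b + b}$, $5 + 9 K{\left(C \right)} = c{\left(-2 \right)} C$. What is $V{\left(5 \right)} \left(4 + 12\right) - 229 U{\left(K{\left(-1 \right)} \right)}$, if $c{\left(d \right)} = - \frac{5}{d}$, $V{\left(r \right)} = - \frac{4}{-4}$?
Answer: $\frac{22373}{10} \approx 2237.3$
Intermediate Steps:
$V{\left(r \right)} = 1$ ($V{\left(r \right)} = \left(-4\right) \left(- \frac{1}{4}\right) = 1$)
$K{\left(C \right)} = - \frac{5}{9} + \frac{5 C}{18}$ ($K{\left(C \right)} = - \frac{5}{9} + \frac{- \frac{5}{-2} C}{9} = - \frac{5}{9} + \frac{\left(-5\right) \left(- \frac{1}{2}\right) C}{9} = - \frac{5}{9} + \frac{\frac{5}{2} C}{9} = - \frac{5}{9} + \frac{5 C}{18}$)
$U{\left(b \right)} = \frac{17 + b}{2 b}$
$V{\left(5 \right)} \left(4 + 12\right) - 229 U{\left(K{\left(-1 \right)} \right)} = 1 \left(4 + 12\right) - 229 \frac{17 + \left(- \frac{5}{9} + \frac{5}{18} \left(-1\right)\right)}{2 \left(- \frac{5}{9} + \frac{5}{18} \left(-1\right)\right)} = 1 \cdot 16 - 229 \frac{17 - \frac{5}{6}}{2 \left(- \frac{5}{9} - \frac{5}{18}\right)} = 16 - 229 \frac{17 - \frac{5}{6}}{2 \left(- \frac{5}{6}\right)} = 16 - 229 \cdot \frac{1}{2} \left(- \frac{6}{5}\right) \frac{97}{6} = 16 - - \frac{22213}{10} = 16 + \frac{22213}{10} = \frac{22373}{10}$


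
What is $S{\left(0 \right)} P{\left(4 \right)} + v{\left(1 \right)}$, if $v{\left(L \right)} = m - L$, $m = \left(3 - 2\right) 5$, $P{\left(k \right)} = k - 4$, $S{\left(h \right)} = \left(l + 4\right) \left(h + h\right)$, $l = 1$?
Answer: $4$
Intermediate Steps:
$S{\left(h \right)} = 10 h$ ($S{\left(h \right)} = \left(1 + 4\right) \left(h + h\right) = 5 \cdot 2 h = 10 h$)
$P{\left(k \right)} = -4 + k$ ($P{\left(k \right)} = k - 4 = -4 + k$)
$m = 5$ ($m = 1 \cdot 5 = 5$)
$v{\left(L \right)} = 5 - L$
$S{\left(0 \right)} P{\left(4 \right)} + v{\left(1 \right)} = 10 \cdot 0 \left(-4 + 4\right) + \left(5 - 1\right) = 0 \cdot 0 + \left(5 - 1\right) = 0 + 4 = 4$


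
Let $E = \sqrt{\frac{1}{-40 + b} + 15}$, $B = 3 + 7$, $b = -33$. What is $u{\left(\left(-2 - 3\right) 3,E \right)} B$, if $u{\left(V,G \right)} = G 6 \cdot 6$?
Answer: $\frac{360 \sqrt{79862}}{73} \approx 1393.6$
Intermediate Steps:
$B = 10$
$E = \frac{\sqrt{79862}}{73}$ ($E = \sqrt{\frac{1}{-40 - 33} + 15} = \sqrt{\frac{1}{-73} + 15} = \sqrt{- \frac{1}{73} + 15} = \sqrt{\frac{1094}{73}} = \frac{\sqrt{79862}}{73} \approx 3.8712$)
$u{\left(V,G \right)} = 36 G$ ($u{\left(V,G \right)} = 6 G 6 = 36 G$)
$u{\left(\left(-2 - 3\right) 3,E \right)} B = 36 \frac{\sqrt{79862}}{73} \cdot 10 = \frac{36 \sqrt{79862}}{73} \cdot 10 = \frac{360 \sqrt{79862}}{73}$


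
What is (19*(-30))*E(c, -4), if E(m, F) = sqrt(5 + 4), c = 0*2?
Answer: -1710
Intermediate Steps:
c = 0
E(m, F) = 3 (E(m, F) = sqrt(9) = 3)
(19*(-30))*E(c, -4) = (19*(-30))*3 = -570*3 = -1710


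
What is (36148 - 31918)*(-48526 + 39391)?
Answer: -38641050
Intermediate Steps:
(36148 - 31918)*(-48526 + 39391) = 4230*(-9135) = -38641050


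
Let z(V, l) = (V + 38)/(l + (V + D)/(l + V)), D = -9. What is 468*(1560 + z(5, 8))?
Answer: 18317403/25 ≈ 7.3270e+5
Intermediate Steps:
z(V, l) = (38 + V)/(l + (-9 + V)/(V + l)) (z(V, l) = (V + 38)/(l + (V - 9)/(l + V)) = (38 + V)/(l + (-9 + V)/(V + l)))
468*(1560 + z(5, 8)) = 468*(1560 + (5**2 + 38*5 + 38*8 + 5*8)/(-9 + 5 + 8**2 + 5*8)) = 468*(1560 + (25 + 190 + 304 + 40)/(-9 + 5 + 64 + 40)) = 468*(1560 + 559/100) = 468*(156559/100) = 18317403/25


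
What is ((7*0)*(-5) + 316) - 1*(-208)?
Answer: 524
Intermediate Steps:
((7*0)*(-5) + 316) - 1*(-208) = (0*(-5) + 316) + 208 = (0 + 316) + 208 = 316 + 208 = 524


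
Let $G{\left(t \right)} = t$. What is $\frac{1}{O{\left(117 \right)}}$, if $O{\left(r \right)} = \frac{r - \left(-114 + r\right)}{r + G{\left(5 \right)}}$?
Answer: $\frac{61}{57} \approx 1.0702$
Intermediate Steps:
$O{\left(r \right)} = \frac{114}{5 + r}$ ($O{\left(r \right)} = \frac{r - \left(-114 + r\right)}{r + 5} = \frac{114}{5 + r}$)
$\frac{1}{O{\left(117 \right)}} = \frac{1}{114 \frac{1}{5 + 117}} = \frac{1}{114 \cdot \frac{1}{122}} = \frac{1}{\frac{57}{61}} = \frac{61}{57}$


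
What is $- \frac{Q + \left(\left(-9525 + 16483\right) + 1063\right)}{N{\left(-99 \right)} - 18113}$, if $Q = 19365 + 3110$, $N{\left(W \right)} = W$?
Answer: $\frac{7624}{4553} \approx 1.6745$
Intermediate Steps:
$Q = 22475$
$- \frac{Q + \left(\left(-9525 + 16483\right) + 1063\right)}{N{\left(-99 \right)} - 18113} = - \frac{22475 + \left(\left(-9525 + 16483\right) + 1063\right)}{-99 - 18113} = - \frac{22475 + \left(6958 + 1063\right)}{-18212} = - \frac{\left(22475 + 8021\right) \left(-1\right)}{18212} = - \frac{30496 \left(-1\right)}{18212} = \left(-1\right) \left(- \frac{7624}{4553}\right) = \frac{7624}{4553}$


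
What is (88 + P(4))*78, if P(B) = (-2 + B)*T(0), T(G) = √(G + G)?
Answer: 6864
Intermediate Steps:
T(G) = √2*√G (T(G) = √(2*G) = √2*√G)
P(B) = 0 (P(B) = (-2 + B)*(√2*√0) = (-2 + B)*(√2*0) = (-2 + B)*0 = 0)
(88 + P(4))*78 = (88 + 0)*78 = 88*78 = 6864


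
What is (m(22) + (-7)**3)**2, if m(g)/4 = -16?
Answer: 165649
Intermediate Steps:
m(g) = -64 (m(g) = 4*(-16) = -64)
(m(22) + (-7)**3)**2 = (-64 + (-7)**3)**2 = (-64 - 343)**2 = (-407)**2 = 165649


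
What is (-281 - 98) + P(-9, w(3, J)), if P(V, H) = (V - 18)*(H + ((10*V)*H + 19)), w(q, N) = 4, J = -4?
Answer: 8720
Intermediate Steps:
P(V, H) = (-18 + V)*(19 + H + 10*H*V) (P(V, H) = (-18 + V)*(H + (10*H*V + 19)) = (-18 + V)*(H + (19 + 10*H*V)) = (-18 + V)*(19 + H + 10*H*V))
(-281 - 98) + P(-9, w(3, J)) = (-281 - 98) + (-342 - 18*4 + 19*(-9) - 179*4*(-9) + 10*4*(-9)²) = -379 + (-342 - 72 - 171 + 6444 + 10*4*81) = -379 + (-342 - 72 - 171 + 6444 + 3240) = -379 + 9099 = 8720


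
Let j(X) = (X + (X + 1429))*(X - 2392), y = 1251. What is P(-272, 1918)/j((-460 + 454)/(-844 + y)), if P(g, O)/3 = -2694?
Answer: 669387609/283103959025 ≈ 0.0023645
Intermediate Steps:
P(g, O) = -8082 (P(g, O) = 3*(-2694) = -8082)
j(X) = (-2392 + X)*(1429 + 2*X) (j(X) = (X + (1429 + X))*(-2392 + X) = (1429 + 2*X)*(-2392 + X) = (-2392 + X)*(1429 + 2*X))
P(-272, 1918)/j((-460 + 454)/(-844 + y)) = -8082/(-3418168 - 3355*(-460 + 454)/(-844 + 1251) + 2*((-460 + 454)/(-844 + 1251))²) = -8082/(-3418168 - (-20130)/407 + 2*(-6/407)²) = -8082/(-3418168 - (-20130)/407 + 2*(-6*1/407)²) = -8082/(-3418168 - 3355*(-6/407) + 2*(-6/407)²) = -8082/(-3418168 + 1830/37 + 2*(36/165649)) = -8082/(-3418168 + 1830/37 + 72/165649) = -8082/(-566207918050/165649) = -8082*(-165649/566207918050) = 669387609/283103959025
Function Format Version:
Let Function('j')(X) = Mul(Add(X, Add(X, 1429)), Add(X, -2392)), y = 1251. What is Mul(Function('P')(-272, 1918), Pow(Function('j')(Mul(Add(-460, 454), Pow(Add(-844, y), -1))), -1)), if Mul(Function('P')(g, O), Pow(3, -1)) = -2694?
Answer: Rational(669387609, 283103959025) ≈ 0.0023645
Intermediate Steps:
Function('P')(g, O) = -8082 (Function('P')(g, O) = Mul(3, -2694) = -8082)
Function('j')(X) = Mul(Add(-2392, X), Add(1429, Mul(2, X))) (Function('j')(X) = Mul(Add(X, Add(1429, X)), Add(-2392, X)) = Mul(Add(1429, Mul(2, X)), Add(-2392, X)) = Mul(Add(-2392, X), Add(1429, Mul(2, X))))
Mul(Function('P')(-272, 1918), Pow(Function('j')(Mul(Add(-460, 454), Pow(Add(-844, y), -1))), -1)) = Mul(-8082, Pow(Add(-3418168, Mul(-3355, Mul(Add(-460, 454), Pow(Add(-844, 1251), -1))), Mul(2, Pow(Mul(Add(-460, 454), Pow(Add(-844, 1251), -1)), 2))), -1)) = Mul(-8082, Pow(Add(-3418168, Mul(-3355, Mul(-6, Pow(407, -1))), Mul(2, Pow(Mul(-6, Pow(407, -1)), 2))), -1)) = Mul(-8082, Pow(Add(-3418168, Mul(-3355, Mul(-6, Rational(1, 407))), Mul(2, Pow(Mul(-6, Rational(1, 407)), 2))), -1)) = Mul(-8082, Pow(Add(-3418168, Mul(-3355, Rational(-6, 407)), Mul(2, Pow(Rational(-6, 407), 2))), -1)) = Mul(-8082, Pow(Add(-3418168, Rational(1830, 37), Mul(2, Rational(36, 165649))), -1)) = Mul(-8082, Pow(Add(-3418168, Rational(1830, 37), Rational(72, 165649)), -1)) = Mul(-8082, Pow(Rational(-566207918050, 165649), -1)) = Mul(-8082, Rational(-165649, 566207918050)) = Rational(669387609, 283103959025)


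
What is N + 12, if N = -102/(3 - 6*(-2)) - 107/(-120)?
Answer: 731/120 ≈ 6.0917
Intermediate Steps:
N = -709/120 (N = -102/(3 + 12) - 107*(-1/120) = -102/15 + 107/120 = -102*1/15 + 107/120 = -34/5 + 107/120 = -709/120 ≈ -5.9083)
N + 12 = -709/120 + 12 = 731/120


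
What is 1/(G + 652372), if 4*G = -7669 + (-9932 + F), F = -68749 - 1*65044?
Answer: 2/1229047 ≈ 1.6273e-6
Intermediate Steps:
F = -133793 (F = -68749 - 65044 = -133793)
G = -75697/2 (G = (-7669 + (-9932 - 133793))/4 = (-7669 - 143725)/4 = (1/4)*(-151394) = -75697/2 ≈ -37849.)
1/(G + 652372) = 1/(-75697/2 + 652372) = 1/(1229047/2) = 2/1229047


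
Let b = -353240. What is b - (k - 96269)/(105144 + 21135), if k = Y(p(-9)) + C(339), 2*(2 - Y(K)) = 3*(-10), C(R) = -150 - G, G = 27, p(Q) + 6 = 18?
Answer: -14868899177/42093 ≈ -3.5324e+5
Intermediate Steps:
p(Q) = 12 (p(Q) = -6 + 18 = 12)
C(R) = -177 (C(R) = -150 - 1*27 = -150 - 27 = -177)
Y(K) = 17 (Y(K) = 2 - 3*(-10)/2 = 2 - ½*(-30) = 2 + 15 = 17)
k = -160 (k = 17 - 177 = -160)
b - (k - 96269)/(105144 + 21135) = -353240 - (-160 - 96269)/(105144 + 21135) = -353240 - (-96429)/126279 = -353240 - 1*(-32143/42093) = -353240 + 32143/42093 = -14868899177/42093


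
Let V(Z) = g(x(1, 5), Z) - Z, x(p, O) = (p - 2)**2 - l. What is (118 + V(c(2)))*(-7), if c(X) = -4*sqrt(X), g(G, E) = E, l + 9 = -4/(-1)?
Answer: -826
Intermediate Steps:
l = -5 (l = -9 - 4/(-1) = -9 - 4*(-1) = -9 + 4 = -5)
x(p, O) = 5 + (-2 + p)**2 (x(p, O) = (p - 2)**2 - 1*(-5) = (-2 + p)**2 + 5 = 5 + (-2 + p)**2)
V(Z) = 0 (V(Z) = Z - Z = 0)
(118 + V(c(2)))*(-7) = (118 + 0)*(-7) = 118*(-7) = -826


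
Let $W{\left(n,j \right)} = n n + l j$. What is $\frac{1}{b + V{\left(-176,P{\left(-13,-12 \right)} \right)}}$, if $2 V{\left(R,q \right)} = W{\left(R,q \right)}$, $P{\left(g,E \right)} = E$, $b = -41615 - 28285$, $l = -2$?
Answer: $- \frac{1}{54400} \approx -1.8382 \cdot 10^{-5}$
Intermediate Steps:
$b = -69900$ ($b = -41615 - 28285 = -69900$)
$W{\left(n,j \right)} = n^{2} - 2 j$ ($W{\left(n,j \right)} = n n - 2 j = n^{2} - 2 j$)
$V{\left(R,q \right)} = \frac{R^{2}}{2} - q$ ($V{\left(R,q \right)} = \frac{R^{2} - 2 q}{2} = \frac{R^{2}}{2} - q$)
$\frac{1}{b + V{\left(-176,P{\left(-13,-12 \right)} \right)}} = \frac{1}{-69900 - \left(-12 - \frac{\left(-176\right)^{2}}{2}\right)} = \frac{1}{-69900 + \left(\frac{1}{2} \cdot 30976 + 12\right)} = \frac{1}{-69900 + \left(15488 + 12\right)} = \frac{1}{-69900 + 15500} = \frac{1}{-54400} = - \frac{1}{54400}$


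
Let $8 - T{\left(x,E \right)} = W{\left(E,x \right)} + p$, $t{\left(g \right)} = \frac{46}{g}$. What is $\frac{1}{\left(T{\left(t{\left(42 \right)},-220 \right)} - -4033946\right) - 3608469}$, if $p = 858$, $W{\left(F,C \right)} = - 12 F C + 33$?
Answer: $\frac{7}{2951918} \approx 2.3713 \cdot 10^{-6}$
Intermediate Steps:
$W{\left(F,C \right)} = 33 - 12 C F$ ($W{\left(F,C \right)} = - 12 C F + 33 = 33 - 12 C F$)
$T{\left(x,E \right)} = -883 + 12 E x$ ($T{\left(x,E \right)} = 8 - \left(\left(33 - 12 x E\right) + 858\right) = 8 - \left(\left(33 - 12 E x\right) + 858\right) = 8 - \left(891 - 12 E x\right) = 8 + \left(-891 + 12 E x\right) = -883 + 12 E x$)
$\frac{1}{\left(T{\left(t{\left(42 \right)},-220 \right)} - -4033946\right) - 3608469} = \frac{1}{\left(\left(-883 + 12 \left(-220\right) \frac{46}{42}\right) - -4033946\right) - 3608469} = \frac{1}{\left(\left(-883 + 12 \left(-220\right) 46 \cdot \frac{1}{42}\right) + 4033946\right) - 3608469} = \frac{1}{\left(\left(-883 + 12 \left(-220\right) \frac{23}{21}\right) + 4033946\right) - 3608469} = \frac{1}{\left(\left(-883 - \frac{20240}{7}\right) + 4033946\right) - 3608469} = \frac{1}{\left(- \frac{26421}{7} + 4033946\right) - 3608469} = \frac{1}{\frac{28211201}{7} - 3608469} = \frac{1}{\frac{2951918}{7}} = \frac{7}{2951918}$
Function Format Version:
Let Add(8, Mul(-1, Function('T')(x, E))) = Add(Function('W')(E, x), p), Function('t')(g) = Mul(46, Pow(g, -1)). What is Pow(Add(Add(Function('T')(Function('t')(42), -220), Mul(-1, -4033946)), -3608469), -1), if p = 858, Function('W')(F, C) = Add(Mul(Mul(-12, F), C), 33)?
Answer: Rational(7, 2951918) ≈ 2.3713e-6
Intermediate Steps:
Function('W')(F, C) = Add(33, Mul(-12, C, F)) (Function('W')(F, C) = Add(Mul(-12, C, F), 33) = Add(33, Mul(-12, C, F)))
Function('T')(x, E) = Add(-883, Mul(12, E, x)) (Function('T')(x, E) = Add(8, Mul(-1, Add(Add(33, Mul(-12, x, E)), 858))) = Add(8, Mul(-1, Add(Add(33, Mul(-12, E, x)), 858))) = Add(8, Mul(-1, Add(891, Mul(-12, E, x)))) = Add(8, Add(-891, Mul(12, E, x))) = Add(-883, Mul(12, E, x)))
Pow(Add(Add(Function('T')(Function('t')(42), -220), Mul(-1, -4033946)), -3608469), -1) = Pow(Add(Add(Add(-883, Mul(12, -220, Mul(46, Pow(42, -1)))), Mul(-1, -4033946)), -3608469), -1) = Pow(Add(Add(Add(-883, Mul(12, -220, Mul(46, Rational(1, 42)))), 4033946), -3608469), -1) = Pow(Add(Add(Add(-883, Mul(12, -220, Rational(23, 21))), 4033946), -3608469), -1) = Pow(Add(Add(Add(-883, Rational(-20240, 7)), 4033946), -3608469), -1) = Pow(Add(Add(Rational(-26421, 7), 4033946), -3608469), -1) = Pow(Add(Rational(28211201, 7), -3608469), -1) = Pow(Rational(2951918, 7), -1) = Rational(7, 2951918)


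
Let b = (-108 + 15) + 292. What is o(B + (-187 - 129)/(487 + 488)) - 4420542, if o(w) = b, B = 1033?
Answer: -4420343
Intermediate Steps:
b = 199 (b = -93 + 292 = 199)
o(w) = 199
o(B + (-187 - 129)/(487 + 488)) - 4420542 = 199 - 4420542 = -4420343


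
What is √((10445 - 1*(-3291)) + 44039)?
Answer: 5*√2311 ≈ 240.36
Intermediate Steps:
√((10445 - 1*(-3291)) + 44039) = √((10445 + 3291) + 44039) = √(13736 + 44039) = √57775 = 5*√2311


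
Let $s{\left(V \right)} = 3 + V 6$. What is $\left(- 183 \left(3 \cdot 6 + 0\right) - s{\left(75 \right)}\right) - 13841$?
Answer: $-17588$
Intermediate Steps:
$s{\left(V \right)} = 3 + 6 V$
$\left(- 183 \left(3 \cdot 6 + 0\right) - s{\left(75 \right)}\right) - 13841 = \left(- 183 \left(3 \cdot 6 + 0\right) - \left(3 + 6 \cdot 75\right)\right) - 13841 = \left(- 183 \left(18 + 0\right) - \left(3 + 450\right)\right) - 13841 = \left(\left(-183\right) 18 - 453\right) - 13841 = \left(-3294 - 453\right) - 13841 = -3747 - 13841 = -17588$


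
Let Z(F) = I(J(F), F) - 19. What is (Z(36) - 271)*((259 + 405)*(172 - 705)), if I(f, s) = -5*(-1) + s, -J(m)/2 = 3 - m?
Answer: 88124088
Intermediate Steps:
J(m) = -6 + 2*m (J(m) = -2*(3 - m) = -6 + 2*m)
I(f, s) = 5 + s
Z(F) = -14 + F (Z(F) = (5 + F) - 19 = -14 + F)
(Z(36) - 271)*((259 + 405)*(172 - 705)) = ((-14 + 36) - 271)*((259 + 405)*(172 - 705)) = (22 - 271)*(664*(-533)) = -249*(-353912) = 88124088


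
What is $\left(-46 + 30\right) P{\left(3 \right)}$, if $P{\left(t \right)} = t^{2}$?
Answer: $-144$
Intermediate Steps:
$\left(-46 + 30\right) P{\left(3 \right)} = \left(-46 + 30\right) 3^{2} = \left(-16\right) 9 = -144$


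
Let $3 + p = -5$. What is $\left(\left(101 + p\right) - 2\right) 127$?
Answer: $11557$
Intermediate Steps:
$p = -8$ ($p = -3 - 5 = -8$)
$\left(\left(101 + p\right) - 2\right) 127 = \left(\left(101 - 8\right) - 2\right) 127 = \left(93 - 2\right) 127 = 91 \cdot 127 = 11557$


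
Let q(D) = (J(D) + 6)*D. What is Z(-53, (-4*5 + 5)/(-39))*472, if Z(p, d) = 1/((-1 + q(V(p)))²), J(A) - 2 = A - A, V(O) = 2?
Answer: 472/225 ≈ 2.0978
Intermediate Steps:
J(A) = 2 (J(A) = 2 + (A - A) = 2 + 0 = 2)
q(D) = 8*D (q(D) = (2 + 6)*D = 8*D)
Z(p, d) = 1/225 (Z(p, d) = 1/((-1 + 8*2)²) = 1/((-1 + 16)²) = 1/(15²) = 1/225)
Z(-53, (-4*5 + 5)/(-39))*472 = (1/225)*472 = 472/225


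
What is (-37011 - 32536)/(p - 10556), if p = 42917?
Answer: -69547/32361 ≈ -2.1491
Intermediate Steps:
(-37011 - 32536)/(p - 10556) = (-37011 - 32536)/(42917 - 10556) = -69547/32361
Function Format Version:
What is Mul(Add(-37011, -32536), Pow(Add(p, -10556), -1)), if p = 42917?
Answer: Rational(-69547, 32361) ≈ -2.1491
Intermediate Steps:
Mul(Add(-37011, -32536), Pow(Add(p, -10556), -1)) = Mul(Add(-37011, -32536), Pow(Add(42917, -10556), -1)) = Mul(-69547, Pow(32361, -1)) = Mul(-69547, Rational(1, 32361)) = Rational(-69547, 32361)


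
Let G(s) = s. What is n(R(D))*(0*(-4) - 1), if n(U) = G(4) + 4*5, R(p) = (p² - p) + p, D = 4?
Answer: -24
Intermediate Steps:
R(p) = p²
n(U) = 24 (n(U) = 4 + 4*5 = 4 + 20 = 24)
n(R(D))*(0*(-4) - 1) = 24*(0*(-4) - 1) = 24*(0 - 1) = 24*(-1) = -24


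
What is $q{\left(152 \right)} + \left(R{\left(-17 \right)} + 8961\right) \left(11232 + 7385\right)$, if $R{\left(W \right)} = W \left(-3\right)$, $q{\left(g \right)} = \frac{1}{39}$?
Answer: $\frac{6543279757}{39} \approx 1.6778 \cdot 10^{8}$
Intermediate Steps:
$q{\left(g \right)} = \frac{1}{39}$
$R{\left(W \right)} = - 3 W$
$q{\left(152 \right)} + \left(R{\left(-17 \right)} + 8961\right) \left(11232 + 7385\right) = \frac{1}{39} + \left(\left(-3\right) \left(-17\right) + 8961\right) \left(11232 + 7385\right) = \frac{1}{39} + \left(51 + 8961\right) 18617 = \frac{1}{39} + 9012 \cdot 18617 = \frac{1}{39} + 167776404 = \frac{6543279757}{39}$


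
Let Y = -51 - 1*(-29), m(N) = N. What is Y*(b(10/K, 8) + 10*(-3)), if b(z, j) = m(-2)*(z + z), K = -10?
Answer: 572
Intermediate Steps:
Y = -22 (Y = -51 + 29 = -22)
b(z, j) = -4*z (b(z, j) = -2*(z + z) = -4*z)
Y*(b(10/K, 8) + 10*(-3)) = -22*(-40/(-10) + 10*(-3)) = -22*(-40*(-1)/10 - 30) = -22*(-4*(-1) - 30) = -22*(4 - 30) = -22*(-26) = 572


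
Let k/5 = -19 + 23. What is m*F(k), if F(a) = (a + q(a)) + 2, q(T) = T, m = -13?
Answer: -546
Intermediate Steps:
k = 20 (k = 5*(-19 + 23) = 5*4 = 20)
F(a) = 2 + 2*a (F(a) = (a + a) + 2 = 2*a + 2 = 2 + 2*a)
m*F(k) = -13*(2 + 2*20) = -13*(2 + 40) = -13*42 = -546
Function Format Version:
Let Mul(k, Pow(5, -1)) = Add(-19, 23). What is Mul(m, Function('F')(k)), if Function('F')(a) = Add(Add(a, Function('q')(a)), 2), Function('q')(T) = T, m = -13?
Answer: -546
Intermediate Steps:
k = 20 (k = Mul(5, Add(-19, 23)) = Mul(5, 4) = 20)
Function('F')(a) = Add(2, Mul(2, a)) (Function('F')(a) = Add(Add(a, a), 2) = Add(Mul(2, a), 2) = Add(2, Mul(2, a)))
Mul(m, Function('F')(k)) = Mul(-13, Add(2, Mul(2, 20))) = Mul(-13, Add(2, 40)) = Mul(-13, 42) = -546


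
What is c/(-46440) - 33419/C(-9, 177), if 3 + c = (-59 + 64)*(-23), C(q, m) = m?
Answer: -258659579/1369980 ≈ -188.81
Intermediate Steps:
c = -118 (c = -3 + (-59 + 64)*(-23) = -3 + 5*(-23) = -3 - 115 = -118)
c/(-46440) - 33419/C(-9, 177) = -118/(-46440) - 33419/177 = -118*(-1/46440) - 33419*1/177 = 59/23220 - 33419/177 = -258659579/1369980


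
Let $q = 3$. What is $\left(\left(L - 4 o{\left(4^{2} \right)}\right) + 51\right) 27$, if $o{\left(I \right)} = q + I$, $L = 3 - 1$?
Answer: $-621$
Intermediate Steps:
$L = 2$
$o{\left(I \right)} = 3 + I$
$\left(\left(L - 4 o{\left(4^{2} \right)}\right) + 51\right) 27 = \left(\left(2 - 4 \left(3 + 4^{2}\right)\right) + 51\right) 27 = \left(\left(2 - 4 \left(3 + 16\right)\right) + 51\right) 27 = \left(\left(2 - 76\right) + 51\right) 27 = \left(-74 + 51\right) 27 = \left(-23\right) 27 = -621$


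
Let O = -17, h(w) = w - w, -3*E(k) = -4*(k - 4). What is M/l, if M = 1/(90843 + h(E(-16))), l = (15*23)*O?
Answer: -1/532794195 ≈ -1.8769e-9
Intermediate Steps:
E(k) = -16/3 + 4*k/3 (E(k) = -(-4)*(k - 4)/3 = -(-4)*(-4 + k)/3 = -(16 - 4*k)/3 = -16/3 + 4*k/3)
h(w) = 0
l = -5865 (l = (15*23)*(-17) = 345*(-17) = -5865)
M = 1/90843 (M = 1/(90843 + 0) = 1/90843 ≈ 1.1008e-5)
M/l = (1/90843)/(-5865) = (1/90843)*(-1/5865) = -1/532794195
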